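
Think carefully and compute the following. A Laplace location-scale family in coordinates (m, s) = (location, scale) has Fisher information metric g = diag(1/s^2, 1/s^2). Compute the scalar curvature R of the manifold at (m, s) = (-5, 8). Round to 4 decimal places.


The metric has the form g = (A dm^2 + B ds^2)/s^2 with A = 1, B = 1.
Substitute u = sqrt(A/B)*m: g = B*(du^2 + ds^2)/s^2, i.e. B times the
Poincare upper half-plane metric, which has constant Gaussian curvature -1.
Scaling a 2D metric by a constant c divides the Gaussian curvature by c,
so K = -1/B = -1/(1) = -1.0000 everywhere (the point (m, s) = (-5, 8) is irrelevant:
the curvature is constant).
Scalar curvature in dimension 2: R = 2K = -2/(1) = -2.0000.

-2.0000


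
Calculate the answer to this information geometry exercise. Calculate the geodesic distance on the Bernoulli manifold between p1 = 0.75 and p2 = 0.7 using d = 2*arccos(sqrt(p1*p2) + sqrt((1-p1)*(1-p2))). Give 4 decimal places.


Geodesic distance on Bernoulli manifold:
d(p1,p2) = 2*arccos(sqrt(p1*p2) + sqrt((1-p1)*(1-p2))).
sqrt(p1*p2) = sqrt(0.75*0.7) = 0.724569.
sqrt((1-p1)*(1-p2)) = sqrt(0.25*0.3) = 0.273861.
arg = 0.724569 + 0.273861 = 0.99843.
d = 2*arccos(0.99843) = 0.1121

0.1121


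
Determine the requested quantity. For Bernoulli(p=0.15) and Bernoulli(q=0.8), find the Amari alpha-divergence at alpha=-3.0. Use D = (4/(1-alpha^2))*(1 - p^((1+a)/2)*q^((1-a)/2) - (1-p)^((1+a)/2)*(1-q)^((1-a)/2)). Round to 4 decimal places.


Amari alpha-divergence:
D = (4/(1-alpha^2))*(1 - p^((1+a)/2)*q^((1-a)/2) - (1-p)^((1+a)/2)*(1-q)^((1-a)/2)).
alpha = -3.0, p = 0.15, q = 0.8.
e1 = (1+alpha)/2 = -1.0, e2 = (1-alpha)/2 = 2.0.
t1 = p^e1 * q^e2 = 0.15^-1.0 * 0.8^2.0 = 4.266667.
t2 = (1-p)^e1 * (1-q)^e2 = 0.85^-1.0 * 0.2^2.0 = 0.047059.
4/(1-alpha^2) = -0.5.
D = -0.5*(1 - 4.266667 - 0.047059) = 1.6569

1.6569


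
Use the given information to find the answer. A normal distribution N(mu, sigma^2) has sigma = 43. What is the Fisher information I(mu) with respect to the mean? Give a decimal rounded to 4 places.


The Fisher information for the mean of a normal distribution is I(mu) = 1/sigma^2.
sigma = 43, so sigma^2 = 1849.
I(mu) = 1/1849 = 0.0005

0.0005


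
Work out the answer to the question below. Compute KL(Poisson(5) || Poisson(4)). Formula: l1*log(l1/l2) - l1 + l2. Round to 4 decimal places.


KL divergence for Poisson:
KL = l1*log(l1/l2) - l1 + l2.
l1 = 5, l2 = 4.
log(5/4) = 0.223144.
l1*log(l1/l2) = 5 * 0.223144 = 1.115718.
KL = 1.115718 - 5 + 4 = 0.1157

0.1157


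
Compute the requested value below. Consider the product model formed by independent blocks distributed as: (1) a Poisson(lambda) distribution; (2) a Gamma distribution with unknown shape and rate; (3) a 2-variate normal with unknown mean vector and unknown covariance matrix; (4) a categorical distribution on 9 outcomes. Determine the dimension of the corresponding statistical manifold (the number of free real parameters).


The dimension of a statistical manifold equals the number of free
(independent) real parameters of the model. For a product of independent
blocks the parameter counts add.
- Poisson (lambda): 1.
- Gamma (shape, rate): 2.
- 2-variate normal: 2 (mean) + 2*3/2 = 3 (symmetric covariance) = 5.
- categorical on 9 outcomes (probabilities sum to 1): 9-1 = 8.
Total = 1 + 2 + 5 + 8 = 16.
Dimension = 16

16


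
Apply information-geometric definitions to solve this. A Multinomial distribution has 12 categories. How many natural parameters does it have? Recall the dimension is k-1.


Exponential family dimension calculation:
For Multinomial with k=12 categories, dim = k-1 = 11.

11


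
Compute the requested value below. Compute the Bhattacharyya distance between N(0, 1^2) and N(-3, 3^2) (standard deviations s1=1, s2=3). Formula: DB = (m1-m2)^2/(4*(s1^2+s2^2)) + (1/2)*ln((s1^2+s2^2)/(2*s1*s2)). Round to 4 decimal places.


Bhattacharyya distance between two Gaussians:
DB = (m1-m2)^2/(4*(s1^2+s2^2)) + (1/2)*ln((s1^2+s2^2)/(2*s1*s2)).
(m1-m2)^2 = (3)^2 = 9.
s1^2+s2^2 = 1 + 9 = 10.
term1 = 9/40 = 0.225.
term2 = 0.5*ln(10/6.0) = 0.255413.
DB = 0.225 + 0.255413 = 0.4804

0.4804


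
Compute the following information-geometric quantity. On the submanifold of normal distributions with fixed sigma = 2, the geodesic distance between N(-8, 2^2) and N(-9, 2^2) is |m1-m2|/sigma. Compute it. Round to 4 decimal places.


On the fixed-variance normal subfamily, geodesic distance = |m1-m2|/sigma.
|-8 - -9| = 1.
sigma = 2.
d = 1/2 = 0.5000

0.5000


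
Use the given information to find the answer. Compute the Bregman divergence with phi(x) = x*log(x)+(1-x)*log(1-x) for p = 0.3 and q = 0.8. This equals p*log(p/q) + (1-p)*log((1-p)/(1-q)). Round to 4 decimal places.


Bregman divergence with negative entropy generator:
D = p*log(p/q) + (1-p)*log((1-p)/(1-q)).
p = 0.3, q = 0.8.
p*log(p/q) = 0.3*log(0.3/0.8) = -0.294249.
(1-p)*log((1-p)/(1-q)) = 0.7*log(0.7/0.2) = 0.876934.
D = -0.294249 + 0.876934 = 0.5827

0.5827


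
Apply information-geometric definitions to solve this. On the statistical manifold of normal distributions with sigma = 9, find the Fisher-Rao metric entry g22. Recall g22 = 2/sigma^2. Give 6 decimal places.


For the 2-parameter normal family, the Fisher metric has:
  g11 = 1/sigma^2, g22 = 2/sigma^2.
sigma = 9, sigma^2 = 81.
g22 = 0.024691

0.024691


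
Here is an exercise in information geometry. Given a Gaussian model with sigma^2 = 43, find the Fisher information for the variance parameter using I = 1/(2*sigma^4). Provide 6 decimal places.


Fisher information for variance: I(sigma^2) = 1/(2*sigma^4).
sigma^2 = 43, so sigma^4 = 1849.
I = 1/(2*1849) = 1/3698 = 0.000270

0.000270


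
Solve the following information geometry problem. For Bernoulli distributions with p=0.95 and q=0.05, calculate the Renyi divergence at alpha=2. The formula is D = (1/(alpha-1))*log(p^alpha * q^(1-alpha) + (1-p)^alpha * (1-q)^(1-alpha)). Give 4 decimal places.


Renyi divergence of order alpha between Bernoulli distributions:
D = (1/(alpha-1))*log(p^alpha * q^(1-alpha) + (1-p)^alpha * (1-q)^(1-alpha)).
alpha = 2, p = 0.95, q = 0.05.
p^alpha * q^(1-alpha) = 0.95^2 * 0.05^-1 = 18.05.
(1-p)^alpha * (1-q)^(1-alpha) = 0.05^2 * 0.95^-1 = 0.002632.
sum = 18.05 + 0.002632 = 18.052632.
D = (1/1)*log(18.052632) = 2.8933

2.8933


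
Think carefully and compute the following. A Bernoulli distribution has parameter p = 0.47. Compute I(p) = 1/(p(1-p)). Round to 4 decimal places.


For Bernoulli(p), Fisher information is I(p) = 1/(p*(1-p)).
p = 0.47, 1-p = 0.53.
p*(1-p) = 0.2491.
I(p) = 1/0.2491 = 4.0145

4.0145


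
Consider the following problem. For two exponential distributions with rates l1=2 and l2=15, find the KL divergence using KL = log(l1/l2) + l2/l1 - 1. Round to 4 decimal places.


KL divergence for exponential family:
KL = log(l1/l2) + l2/l1 - 1.
log(2/15) = -2.014903.
15/2 = 7.5.
KL = -2.014903 + 7.5 - 1 = 4.4851

4.4851


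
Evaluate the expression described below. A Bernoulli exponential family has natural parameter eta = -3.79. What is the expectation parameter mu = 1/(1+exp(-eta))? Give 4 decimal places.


Dual coordinate (expectation parameter) for Bernoulli:
mu = 1/(1+exp(-eta)).
eta = -3.79.
exp(-eta) = exp(3.79) = 44.2564.
mu = 1/(1+44.2564) = 0.0221

0.0221


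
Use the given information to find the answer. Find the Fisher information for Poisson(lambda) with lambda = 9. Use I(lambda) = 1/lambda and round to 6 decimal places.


Fisher information for Poisson: I(lambda) = 1/lambda.
lambda = 9.
I(lambda) = 1/9 = 0.111111

0.111111


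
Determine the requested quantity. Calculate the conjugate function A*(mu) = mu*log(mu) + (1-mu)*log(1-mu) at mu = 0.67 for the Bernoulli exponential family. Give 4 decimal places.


Legendre transform for Bernoulli:
A*(mu) = mu*log(mu) + (1-mu)*log(1-mu).
mu = 0.67, 1-mu = 0.33.
mu*log(mu) = 0.67*log(0.67) = -0.26832.
(1-mu)*log(1-mu) = 0.33*log(0.33) = -0.365859.
A* = -0.26832 + -0.365859 = -0.6342

-0.6342


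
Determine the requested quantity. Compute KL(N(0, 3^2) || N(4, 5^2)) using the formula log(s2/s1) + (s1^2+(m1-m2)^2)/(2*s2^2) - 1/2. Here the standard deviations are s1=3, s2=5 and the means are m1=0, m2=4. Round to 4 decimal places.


KL divergence between normal distributions:
KL = log(s2/s1) + (s1^2 + (m1-m2)^2)/(2*s2^2) - 1/2.
log(5/3) = 0.510826.
(3^2 + (0-4)^2)/(2*5^2) = (9 + 16)/50 = 0.5.
KL = 0.510826 + 0.5 - 0.5 = 0.5108

0.5108


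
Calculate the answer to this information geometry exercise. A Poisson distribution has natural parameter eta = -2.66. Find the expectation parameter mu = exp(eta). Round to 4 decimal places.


Expectation parameter for Poisson exponential family:
mu = exp(eta).
eta = -2.66.
mu = exp(-2.66) = 0.0699

0.0699


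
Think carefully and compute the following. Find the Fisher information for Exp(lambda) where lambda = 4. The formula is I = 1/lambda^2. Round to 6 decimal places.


Fisher information for exponential: I(lambda) = 1/lambda^2.
lambda = 4, lambda^2 = 16.
I = 1/16 = 0.062500

0.062500


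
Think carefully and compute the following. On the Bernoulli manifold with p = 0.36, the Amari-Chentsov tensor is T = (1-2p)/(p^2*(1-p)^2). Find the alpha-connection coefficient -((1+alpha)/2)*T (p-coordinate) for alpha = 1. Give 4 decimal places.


Skewness (Amari-Chentsov) tensor: T = (1-2p)/(p^2*(1-p)^2).
p = 0.36, 1-2p = 0.28, p^2 = 0.1296, (1-p)^2 = 0.4096.
T = 0.28/(0.1296 * 0.4096) = 5.274643.
In the p-coordinate, Gamma^(alpha) = Gamma^(0) - (alpha/2)*T with Gamma^(0) = (1/2)*g'(p) = -T/2,
so Gamma^(alpha) = -((1+alpha)/2)*T.
alpha = 1, -(1+alpha)/2 = -1.0.
Gamma = -1.0 * 5.274643 = -5.2746

-5.2746


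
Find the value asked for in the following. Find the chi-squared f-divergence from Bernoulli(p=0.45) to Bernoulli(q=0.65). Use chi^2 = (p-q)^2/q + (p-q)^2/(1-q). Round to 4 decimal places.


Chi-squared divergence between Bernoulli distributions:
chi^2 = (p-q)^2/q + (p-q)^2/(1-q).
p = 0.45, q = 0.65, p-q = -0.2.
(p-q)^2 = 0.04.
term1 = 0.04/0.65 = 0.061538.
term2 = 0.04/0.35 = 0.114286.
chi^2 = 0.061538 + 0.114286 = 0.1758

0.1758


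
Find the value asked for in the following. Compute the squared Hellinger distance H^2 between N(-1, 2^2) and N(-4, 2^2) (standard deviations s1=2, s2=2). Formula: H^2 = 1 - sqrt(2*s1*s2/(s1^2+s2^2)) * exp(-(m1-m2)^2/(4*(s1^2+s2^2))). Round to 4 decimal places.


Squared Hellinger distance for Gaussians:
H^2 = 1 - sqrt(2*s1*s2/(s1^2+s2^2)) * exp(-(m1-m2)^2/(4*(s1^2+s2^2))).
s1^2 = 4, s2^2 = 4, s1^2+s2^2 = 8.
sqrt(2*2*2/(8)) = 1.0.
(m1-m2)^2 = (3)^2 = 9.
exp(-9/(4*8)) = exp(-0.28125) = 0.75484.
H^2 = 1 - 1.0*0.75484 = 0.2452

0.2452


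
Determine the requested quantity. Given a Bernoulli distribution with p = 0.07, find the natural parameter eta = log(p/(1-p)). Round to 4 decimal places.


Natural parameter for Bernoulli: eta = log(p/(1-p)).
p = 0.07, 1-p = 0.93.
p/(1-p) = 0.075269.
eta = log(0.075269) = -2.5867

-2.5867


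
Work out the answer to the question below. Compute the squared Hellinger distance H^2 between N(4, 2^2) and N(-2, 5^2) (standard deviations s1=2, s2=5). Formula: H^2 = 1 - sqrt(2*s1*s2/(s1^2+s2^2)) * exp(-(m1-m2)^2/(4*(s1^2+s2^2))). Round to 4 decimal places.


Squared Hellinger distance for Gaussians:
H^2 = 1 - sqrt(2*s1*s2/(s1^2+s2^2)) * exp(-(m1-m2)^2/(4*(s1^2+s2^2))).
s1^2 = 4, s2^2 = 25, s1^2+s2^2 = 29.
sqrt(2*2*5/(29)) = 0.830455.
(m1-m2)^2 = (6)^2 = 36.
exp(-36/(4*29)) = exp(-0.310345) = 0.733194.
H^2 = 1 - 0.830455*0.733194 = 0.3911

0.3911


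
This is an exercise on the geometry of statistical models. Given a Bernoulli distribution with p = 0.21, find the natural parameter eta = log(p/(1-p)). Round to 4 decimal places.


Natural parameter for Bernoulli: eta = log(p/(1-p)).
p = 0.21, 1-p = 0.79.
p/(1-p) = 0.265823.
eta = log(0.265823) = -1.3249

-1.3249


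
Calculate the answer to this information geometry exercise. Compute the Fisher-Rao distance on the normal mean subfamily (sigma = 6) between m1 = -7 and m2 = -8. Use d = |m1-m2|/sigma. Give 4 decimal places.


On the fixed-variance normal subfamily, geodesic distance = |m1-m2|/sigma.
|-7 - -8| = 1.
sigma = 6.
d = 1/6 = 0.1667

0.1667


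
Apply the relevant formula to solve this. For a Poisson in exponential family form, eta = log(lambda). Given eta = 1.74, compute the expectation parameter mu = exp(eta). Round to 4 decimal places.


Expectation parameter for Poisson exponential family:
mu = exp(eta).
eta = 1.74.
mu = exp(1.74) = 5.6973

5.6973


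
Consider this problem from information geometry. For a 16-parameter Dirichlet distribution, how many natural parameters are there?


Exponential family dimension calculation:
Dirichlet with 16 components has 16 natural parameters.

16


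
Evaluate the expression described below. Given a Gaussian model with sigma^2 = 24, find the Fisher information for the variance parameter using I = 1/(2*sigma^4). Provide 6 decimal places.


Fisher information for variance: I(sigma^2) = 1/(2*sigma^4).
sigma^2 = 24, so sigma^4 = 576.
I = 1/(2*576) = 1/1152 = 0.000868

0.000868


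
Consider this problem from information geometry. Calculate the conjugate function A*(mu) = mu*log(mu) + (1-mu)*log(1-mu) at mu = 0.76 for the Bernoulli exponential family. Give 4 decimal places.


Legendre transform for Bernoulli:
A*(mu) = mu*log(mu) + (1-mu)*log(1-mu).
mu = 0.76, 1-mu = 0.24.
mu*log(mu) = 0.76*log(0.76) = -0.208572.
(1-mu)*log(1-mu) = 0.24*log(0.24) = -0.342508.
A* = -0.208572 + -0.342508 = -0.5511

-0.5511


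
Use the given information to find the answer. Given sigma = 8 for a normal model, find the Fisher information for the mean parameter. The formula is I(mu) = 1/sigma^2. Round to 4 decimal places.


The Fisher information for the mean of a normal distribution is I(mu) = 1/sigma^2.
sigma = 8, so sigma^2 = 64.
I(mu) = 1/64 = 0.0156

0.0156


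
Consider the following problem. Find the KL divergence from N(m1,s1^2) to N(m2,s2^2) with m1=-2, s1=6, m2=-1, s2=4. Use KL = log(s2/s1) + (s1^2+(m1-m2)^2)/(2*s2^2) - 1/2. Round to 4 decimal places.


KL divergence between normal distributions:
KL = log(s2/s1) + (s1^2 + (m1-m2)^2)/(2*s2^2) - 1/2.
log(4/6) = -0.405465.
(6^2 + (-2--1)^2)/(2*4^2) = (36 + 1)/32 = 1.15625.
KL = -0.405465 + 1.15625 - 0.5 = 0.2508

0.2508


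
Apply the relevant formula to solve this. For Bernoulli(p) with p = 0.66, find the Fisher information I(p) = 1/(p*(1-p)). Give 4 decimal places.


For Bernoulli(p), Fisher information is I(p) = 1/(p*(1-p)).
p = 0.66, 1-p = 0.34.
p*(1-p) = 0.2244.
I(p) = 1/0.2244 = 4.4563

4.4563


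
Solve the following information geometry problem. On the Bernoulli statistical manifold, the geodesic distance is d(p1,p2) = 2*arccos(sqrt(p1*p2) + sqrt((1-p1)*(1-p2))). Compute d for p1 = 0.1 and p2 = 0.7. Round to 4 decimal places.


Geodesic distance on Bernoulli manifold:
d(p1,p2) = 2*arccos(sqrt(p1*p2) + sqrt((1-p1)*(1-p2))).
sqrt(p1*p2) = sqrt(0.1*0.7) = 0.264575.
sqrt((1-p1)*(1-p2)) = sqrt(0.9*0.3) = 0.519615.
arg = 0.264575 + 0.519615 = 0.78419.
d = 2*arccos(0.78419) = 1.3388

1.3388


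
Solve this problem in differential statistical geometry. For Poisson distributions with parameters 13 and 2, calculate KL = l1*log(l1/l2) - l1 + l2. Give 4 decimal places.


KL divergence for Poisson:
KL = l1*log(l1/l2) - l1 + l2.
l1 = 13, l2 = 2.
log(13/2) = 1.871802.
l1*log(l1/l2) = 13 * 1.871802 = 24.333428.
KL = 24.333428 - 13 + 2 = 13.3334

13.3334


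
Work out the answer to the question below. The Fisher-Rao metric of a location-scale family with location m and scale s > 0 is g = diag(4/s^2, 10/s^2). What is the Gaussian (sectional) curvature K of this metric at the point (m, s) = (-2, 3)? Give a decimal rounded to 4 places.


The metric has the form g = (A dm^2 + B ds^2)/s^2 with A = 4, B = 10.
Substitute u = sqrt(A/B)*m: g = B*(du^2 + ds^2)/s^2, i.e. B times the
Poincare upper half-plane metric, which has constant Gaussian curvature -1.
Scaling a 2D metric by a constant c divides the Gaussian curvature by c,
so K = -1/B = -1/(10) = -0.1000 everywhere (the point (m, s) = (-2, 3) is irrelevant:
the curvature is constant).
The requested Gaussian curvature is K = -0.1000.

-0.1000


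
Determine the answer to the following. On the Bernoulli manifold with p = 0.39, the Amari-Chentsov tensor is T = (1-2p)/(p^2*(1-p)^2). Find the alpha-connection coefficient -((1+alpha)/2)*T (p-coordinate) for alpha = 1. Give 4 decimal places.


Skewness (Amari-Chentsov) tensor: T = (1-2p)/(p^2*(1-p)^2).
p = 0.39, 1-2p = 0.22, p^2 = 0.1521, (1-p)^2 = 0.3721.
T = 0.22/(0.1521 * 0.3721) = 3.887172.
In the p-coordinate, Gamma^(alpha) = Gamma^(0) - (alpha/2)*T with Gamma^(0) = (1/2)*g'(p) = -T/2,
so Gamma^(alpha) = -((1+alpha)/2)*T.
alpha = 1, -(1+alpha)/2 = -1.0.
Gamma = -1.0 * 3.887172 = -3.8872

-3.8872


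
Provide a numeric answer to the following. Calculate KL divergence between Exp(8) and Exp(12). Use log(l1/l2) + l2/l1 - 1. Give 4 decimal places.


KL divergence for exponential family:
KL = log(l1/l2) + l2/l1 - 1.
log(8/12) = -0.405465.
12/8 = 1.5.
KL = -0.405465 + 1.5 - 1 = 0.0945

0.0945


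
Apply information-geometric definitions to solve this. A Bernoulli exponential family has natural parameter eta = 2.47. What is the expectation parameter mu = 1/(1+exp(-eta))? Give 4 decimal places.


Dual coordinate (expectation parameter) for Bernoulli:
mu = 1/(1+exp(-eta)).
eta = 2.47.
exp(-eta) = exp(-2.47) = 0.084585.
mu = 1/(1+0.084585) = 0.9220

0.9220


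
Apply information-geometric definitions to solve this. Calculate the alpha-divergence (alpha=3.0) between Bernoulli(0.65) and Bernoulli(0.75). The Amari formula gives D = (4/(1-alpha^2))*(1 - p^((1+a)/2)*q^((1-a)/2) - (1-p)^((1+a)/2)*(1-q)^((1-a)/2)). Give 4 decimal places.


Amari alpha-divergence:
D = (4/(1-alpha^2))*(1 - p^((1+a)/2)*q^((1-a)/2) - (1-p)^((1+a)/2)*(1-q)^((1-a)/2)).
alpha = 3.0, p = 0.65, q = 0.75.
e1 = (1+alpha)/2 = 2.0, e2 = (1-alpha)/2 = -1.0.
t1 = p^e1 * q^e2 = 0.65^2.0 * 0.75^-1.0 = 0.563333.
t2 = (1-p)^e1 * (1-q)^e2 = 0.35^2.0 * 0.25^-1.0 = 0.49.
4/(1-alpha^2) = -0.5.
D = -0.5*(1 - 0.563333 - 0.49) = 0.0267

0.0267


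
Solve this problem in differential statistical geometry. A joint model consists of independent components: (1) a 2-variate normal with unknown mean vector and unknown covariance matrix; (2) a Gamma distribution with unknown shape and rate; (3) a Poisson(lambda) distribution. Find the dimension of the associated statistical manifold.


The dimension of a statistical manifold equals the number of free
(independent) real parameters of the model. For a product of independent
blocks the parameter counts add.
- 2-variate normal: 2 (mean) + 2*3/2 = 3 (symmetric covariance) = 5.
- Gamma (shape, rate): 2.
- Poisson (lambda): 1.
Total = 5 + 2 + 1 = 8.
Dimension = 8

8


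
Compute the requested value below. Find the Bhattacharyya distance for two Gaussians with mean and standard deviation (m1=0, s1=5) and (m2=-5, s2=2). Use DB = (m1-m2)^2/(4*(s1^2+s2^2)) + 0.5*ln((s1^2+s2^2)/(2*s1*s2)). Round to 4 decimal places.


Bhattacharyya distance between two Gaussians:
DB = (m1-m2)^2/(4*(s1^2+s2^2)) + (1/2)*ln((s1^2+s2^2)/(2*s1*s2)).
(m1-m2)^2 = (5)^2 = 25.
s1^2+s2^2 = 25 + 4 = 29.
term1 = 25/116 = 0.215517.
term2 = 0.5*ln(29/20.0) = 0.185782.
DB = 0.215517 + 0.185782 = 0.4013

0.4013


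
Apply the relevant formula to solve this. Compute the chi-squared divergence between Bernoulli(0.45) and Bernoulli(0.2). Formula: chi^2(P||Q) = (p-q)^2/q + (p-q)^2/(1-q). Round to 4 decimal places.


Chi-squared divergence between Bernoulli distributions:
chi^2 = (p-q)^2/q + (p-q)^2/(1-q).
p = 0.45, q = 0.2, p-q = 0.25.
(p-q)^2 = 0.0625.
term1 = 0.0625/0.2 = 0.3125.
term2 = 0.0625/0.8 = 0.078125.
chi^2 = 0.3125 + 0.078125 = 0.3906

0.3906


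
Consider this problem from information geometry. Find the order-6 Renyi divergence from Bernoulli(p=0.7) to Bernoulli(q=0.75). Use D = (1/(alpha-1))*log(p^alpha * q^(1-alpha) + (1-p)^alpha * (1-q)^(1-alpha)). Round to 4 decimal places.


Renyi divergence of order alpha between Bernoulli distributions:
D = (1/(alpha-1))*log(p^alpha * q^(1-alpha) + (1-p)^alpha * (1-q)^(1-alpha)).
alpha = 6, p = 0.7, q = 0.75.
p^alpha * q^(1-alpha) = 0.7^6 * 0.75^-5 = 0.495772.
(1-p)^alpha * (1-q)^(1-alpha) = 0.3^6 * 0.25^-5 = 0.746496.
sum = 0.495772 + 0.746496 = 1.242268.
D = (1/5)*log(1.242268) = 0.0434

0.0434


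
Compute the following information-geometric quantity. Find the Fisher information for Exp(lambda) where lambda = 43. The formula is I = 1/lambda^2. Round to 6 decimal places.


Fisher information for exponential: I(lambda) = 1/lambda^2.
lambda = 43, lambda^2 = 1849.
I = 1/1849 = 0.000541

0.000541


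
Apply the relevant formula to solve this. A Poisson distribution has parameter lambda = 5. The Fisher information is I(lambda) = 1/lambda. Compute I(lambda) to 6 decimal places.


Fisher information for Poisson: I(lambda) = 1/lambda.
lambda = 5.
I(lambda) = 1/5 = 0.200000

0.200000


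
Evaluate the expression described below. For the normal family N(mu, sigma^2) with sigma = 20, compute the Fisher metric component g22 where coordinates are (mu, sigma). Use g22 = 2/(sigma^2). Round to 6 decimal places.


For the 2-parameter normal family, the Fisher metric has:
  g11 = 1/sigma^2, g22 = 2/sigma^2.
sigma = 20, sigma^2 = 400.
g22 = 0.005000

0.005000


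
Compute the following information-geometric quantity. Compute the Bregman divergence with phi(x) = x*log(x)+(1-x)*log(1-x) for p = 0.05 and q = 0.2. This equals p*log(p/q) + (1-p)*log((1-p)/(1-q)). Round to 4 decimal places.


Bregman divergence with negative entropy generator:
D = p*log(p/q) + (1-p)*log((1-p)/(1-q)).
p = 0.05, q = 0.2.
p*log(p/q) = 0.05*log(0.05/0.2) = -0.069315.
(1-p)*log((1-p)/(1-q)) = 0.95*log(0.95/0.8) = 0.163258.
D = -0.069315 + 0.163258 = 0.0939

0.0939


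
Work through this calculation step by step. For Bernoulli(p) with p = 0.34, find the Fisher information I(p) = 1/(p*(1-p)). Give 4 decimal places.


For Bernoulli(p), Fisher information is I(p) = 1/(p*(1-p)).
p = 0.34, 1-p = 0.66.
p*(1-p) = 0.2244.
I(p) = 1/0.2244 = 4.4563

4.4563


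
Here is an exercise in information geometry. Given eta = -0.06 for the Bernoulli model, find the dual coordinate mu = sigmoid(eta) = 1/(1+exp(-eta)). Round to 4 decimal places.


Dual coordinate (expectation parameter) for Bernoulli:
mu = 1/(1+exp(-eta)).
eta = -0.06.
exp(-eta) = exp(0.06) = 1.061837.
mu = 1/(1+1.061837) = 0.4850

0.4850


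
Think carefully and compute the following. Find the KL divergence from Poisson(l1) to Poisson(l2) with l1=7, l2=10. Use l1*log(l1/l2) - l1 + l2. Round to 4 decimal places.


KL divergence for Poisson:
KL = l1*log(l1/l2) - l1 + l2.
l1 = 7, l2 = 10.
log(7/10) = -0.356675.
l1*log(l1/l2) = 7 * -0.356675 = -2.496725.
KL = -2.496725 - 7 + 10 = 0.5033

0.5033


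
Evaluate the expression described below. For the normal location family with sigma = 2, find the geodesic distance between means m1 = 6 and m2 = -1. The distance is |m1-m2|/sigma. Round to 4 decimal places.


On the fixed-variance normal subfamily, geodesic distance = |m1-m2|/sigma.
|6 - -1| = 7.
sigma = 2.
d = 7/2 = 3.5000

3.5000


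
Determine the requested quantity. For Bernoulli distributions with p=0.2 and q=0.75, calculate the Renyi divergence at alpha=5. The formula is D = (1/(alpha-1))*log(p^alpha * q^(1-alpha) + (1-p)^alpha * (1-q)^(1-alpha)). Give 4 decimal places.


Renyi divergence of order alpha between Bernoulli distributions:
D = (1/(alpha-1))*log(p^alpha * q^(1-alpha) + (1-p)^alpha * (1-q)^(1-alpha)).
alpha = 5, p = 0.2, q = 0.75.
p^alpha * q^(1-alpha) = 0.2^5 * 0.75^-4 = 0.001011.
(1-p)^alpha * (1-q)^(1-alpha) = 0.8^5 * 0.25^-4 = 83.88608.
sum = 0.001011 + 83.88608 = 83.887091.
D = (1/4)*log(83.887091) = 1.1074

1.1074


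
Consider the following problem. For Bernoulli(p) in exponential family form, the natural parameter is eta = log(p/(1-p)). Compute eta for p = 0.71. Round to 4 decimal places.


Natural parameter for Bernoulli: eta = log(p/(1-p)).
p = 0.71, 1-p = 0.29.
p/(1-p) = 2.448276.
eta = log(2.448276) = 0.8954

0.8954


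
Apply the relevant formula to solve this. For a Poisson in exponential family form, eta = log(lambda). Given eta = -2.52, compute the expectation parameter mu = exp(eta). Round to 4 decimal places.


Expectation parameter for Poisson exponential family:
mu = exp(eta).
eta = -2.52.
mu = exp(-2.52) = 0.0805

0.0805


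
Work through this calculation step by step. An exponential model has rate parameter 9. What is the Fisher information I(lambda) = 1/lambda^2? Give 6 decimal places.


Fisher information for exponential: I(lambda) = 1/lambda^2.
lambda = 9, lambda^2 = 81.
I = 1/81 = 0.012346

0.012346


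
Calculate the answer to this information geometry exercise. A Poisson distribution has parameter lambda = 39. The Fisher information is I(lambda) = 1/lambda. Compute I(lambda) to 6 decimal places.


Fisher information for Poisson: I(lambda) = 1/lambda.
lambda = 39.
I(lambda) = 1/39 = 0.025641

0.025641


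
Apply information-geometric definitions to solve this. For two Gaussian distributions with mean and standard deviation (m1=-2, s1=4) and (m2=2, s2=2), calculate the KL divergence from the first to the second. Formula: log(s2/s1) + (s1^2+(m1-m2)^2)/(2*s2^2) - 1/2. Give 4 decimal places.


KL divergence between normal distributions:
KL = log(s2/s1) + (s1^2 + (m1-m2)^2)/(2*s2^2) - 1/2.
log(2/4) = -0.693147.
(4^2 + (-2-2)^2)/(2*2^2) = (16 + 16)/8 = 4.0.
KL = -0.693147 + 4.0 - 0.5 = 2.8069

2.8069


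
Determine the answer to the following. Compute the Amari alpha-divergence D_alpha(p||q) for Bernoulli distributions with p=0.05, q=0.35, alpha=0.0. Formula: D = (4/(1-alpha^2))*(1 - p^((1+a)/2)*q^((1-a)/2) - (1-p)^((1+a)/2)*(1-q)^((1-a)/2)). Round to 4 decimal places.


Amari alpha-divergence:
D = (4/(1-alpha^2))*(1 - p^((1+a)/2)*q^((1-a)/2) - (1-p)^((1+a)/2)*(1-q)^((1-a)/2)).
alpha = 0.0, p = 0.05, q = 0.35.
e1 = (1+alpha)/2 = 0.5, e2 = (1-alpha)/2 = 0.5.
t1 = p^e1 * q^e2 = 0.05^0.5 * 0.35^0.5 = 0.132288.
t2 = (1-p)^e1 * (1-q)^e2 = 0.95^0.5 * 0.65^0.5 = 0.785812.
4/(1-alpha^2) = 4.0.
D = 4.0*(1 - 0.132288 - 0.785812) = 0.3276

0.3276


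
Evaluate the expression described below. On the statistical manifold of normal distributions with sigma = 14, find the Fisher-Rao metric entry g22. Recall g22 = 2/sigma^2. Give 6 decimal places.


For the 2-parameter normal family, the Fisher metric has:
  g11 = 1/sigma^2, g22 = 2/sigma^2.
sigma = 14, sigma^2 = 196.
g22 = 0.010204

0.010204


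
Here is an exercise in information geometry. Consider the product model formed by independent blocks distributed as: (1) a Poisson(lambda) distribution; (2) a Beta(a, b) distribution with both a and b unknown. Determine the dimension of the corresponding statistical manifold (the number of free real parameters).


The dimension of a statistical manifold equals the number of free
(independent) real parameters of the model. For a product of independent
blocks the parameter counts add.
- Poisson (lambda): 1.
- Beta (a, b): 2.
Total = 1 + 2 = 3.
Dimension = 3

3


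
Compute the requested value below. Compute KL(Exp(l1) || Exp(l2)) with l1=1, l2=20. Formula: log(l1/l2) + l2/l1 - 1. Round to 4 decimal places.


KL divergence for exponential family:
KL = log(l1/l2) + l2/l1 - 1.
log(1/20) = -2.995732.
20/1 = 20.0.
KL = -2.995732 + 20.0 - 1 = 16.0043

16.0043


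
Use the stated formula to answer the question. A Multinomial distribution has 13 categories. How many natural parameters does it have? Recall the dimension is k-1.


Exponential family dimension calculation:
For Multinomial with k=13 categories, dim = k-1 = 12.

12


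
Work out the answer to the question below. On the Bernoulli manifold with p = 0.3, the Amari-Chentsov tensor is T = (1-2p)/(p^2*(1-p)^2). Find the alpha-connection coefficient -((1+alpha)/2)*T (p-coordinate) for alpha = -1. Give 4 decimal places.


Skewness (Amari-Chentsov) tensor: T = (1-2p)/(p^2*(1-p)^2).
p = 0.3, 1-2p = 0.4, p^2 = 0.09, (1-p)^2 = 0.49.
T = 0.4/(0.09 * 0.49) = 9.070295.
In the p-coordinate, Gamma^(alpha) = Gamma^(0) - (alpha/2)*T with Gamma^(0) = (1/2)*g'(p) = -T/2,
so Gamma^(alpha) = -((1+alpha)/2)*T.
alpha = -1, -(1+alpha)/2 = 0.0.
Gamma = 0.0 * 9.070295 = 0.0000

0.0000


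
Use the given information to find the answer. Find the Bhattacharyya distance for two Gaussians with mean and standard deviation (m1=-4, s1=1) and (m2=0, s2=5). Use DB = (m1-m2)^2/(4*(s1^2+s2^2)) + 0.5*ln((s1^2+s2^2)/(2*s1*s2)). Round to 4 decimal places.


Bhattacharyya distance between two Gaussians:
DB = (m1-m2)^2/(4*(s1^2+s2^2)) + (1/2)*ln((s1^2+s2^2)/(2*s1*s2)).
(m1-m2)^2 = (-4)^2 = 16.
s1^2+s2^2 = 1 + 25 = 26.
term1 = 16/104 = 0.153846.
term2 = 0.5*ln(26/10.0) = 0.477756.
DB = 0.153846 + 0.477756 = 0.6316

0.6316


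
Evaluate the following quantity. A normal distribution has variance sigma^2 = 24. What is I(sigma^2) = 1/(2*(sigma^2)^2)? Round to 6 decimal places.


Fisher information for variance: I(sigma^2) = 1/(2*sigma^4).
sigma^2 = 24, so sigma^4 = 576.
I = 1/(2*576) = 1/1152 = 0.000868

0.000868


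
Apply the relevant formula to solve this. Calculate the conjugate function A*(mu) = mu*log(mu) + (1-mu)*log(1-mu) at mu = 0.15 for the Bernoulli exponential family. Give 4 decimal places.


Legendre transform for Bernoulli:
A*(mu) = mu*log(mu) + (1-mu)*log(1-mu).
mu = 0.15, 1-mu = 0.85.
mu*log(mu) = 0.15*log(0.15) = -0.284568.
(1-mu)*log(1-mu) = 0.85*log(0.85) = -0.138141.
A* = -0.284568 + -0.138141 = -0.4227

-0.4227


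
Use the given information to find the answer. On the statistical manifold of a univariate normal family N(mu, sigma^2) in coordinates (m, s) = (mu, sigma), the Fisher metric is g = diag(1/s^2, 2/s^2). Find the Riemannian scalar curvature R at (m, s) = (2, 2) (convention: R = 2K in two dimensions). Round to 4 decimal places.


The metric has the form g = (A dm^2 + B ds^2)/s^2 with A = 1, B = 2.
Substitute u = sqrt(A/B)*m: g = B*(du^2 + ds^2)/s^2, i.e. B times the
Poincare upper half-plane metric, which has constant Gaussian curvature -1.
Scaling a 2D metric by a constant c divides the Gaussian curvature by c,
so K = -1/B = -1/(2) = -0.5000 everywhere (the point (m, s) = (2, 2) is irrelevant:
the curvature is constant).
Scalar curvature in dimension 2: R = 2K = -2/(2) = -1.0000.

-1.0000


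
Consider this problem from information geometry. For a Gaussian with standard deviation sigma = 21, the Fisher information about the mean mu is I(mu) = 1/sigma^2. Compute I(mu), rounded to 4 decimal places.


The Fisher information for the mean of a normal distribution is I(mu) = 1/sigma^2.
sigma = 21, so sigma^2 = 441.
I(mu) = 1/441 = 0.0023

0.0023


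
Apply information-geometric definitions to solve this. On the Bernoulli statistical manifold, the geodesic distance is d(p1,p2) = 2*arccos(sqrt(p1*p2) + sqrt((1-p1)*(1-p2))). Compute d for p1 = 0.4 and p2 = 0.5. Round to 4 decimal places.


Geodesic distance on Bernoulli manifold:
d(p1,p2) = 2*arccos(sqrt(p1*p2) + sqrt((1-p1)*(1-p2))).
sqrt(p1*p2) = sqrt(0.4*0.5) = 0.447214.
sqrt((1-p1)*(1-p2)) = sqrt(0.6*0.5) = 0.547723.
arg = 0.447214 + 0.547723 = 0.994936.
d = 2*arccos(0.994936) = 0.2014

0.2014


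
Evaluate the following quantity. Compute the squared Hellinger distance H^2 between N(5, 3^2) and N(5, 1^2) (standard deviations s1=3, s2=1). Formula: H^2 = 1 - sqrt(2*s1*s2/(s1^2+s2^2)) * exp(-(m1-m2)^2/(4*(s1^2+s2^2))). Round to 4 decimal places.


Squared Hellinger distance for Gaussians:
H^2 = 1 - sqrt(2*s1*s2/(s1^2+s2^2)) * exp(-(m1-m2)^2/(4*(s1^2+s2^2))).
s1^2 = 9, s2^2 = 1, s1^2+s2^2 = 10.
sqrt(2*3*1/(10)) = 0.774597.
(m1-m2)^2 = (0)^2 = 0.
exp(-0/(4*10)) = exp(0.0) = 1.0.
H^2 = 1 - 0.774597*1.0 = 0.2254

0.2254


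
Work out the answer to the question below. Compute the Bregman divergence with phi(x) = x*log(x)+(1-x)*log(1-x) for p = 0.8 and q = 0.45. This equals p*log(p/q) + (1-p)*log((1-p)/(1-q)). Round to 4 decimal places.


Bregman divergence with negative entropy generator:
D = p*log(p/q) + (1-p)*log((1-p)/(1-q)).
p = 0.8, q = 0.45.
p*log(p/q) = 0.8*log(0.8/0.45) = 0.460291.
(1-p)*log((1-p)/(1-q)) = 0.2*log(0.2/0.55) = -0.20232.
D = 0.460291 + -0.20232 = 0.2580

0.2580


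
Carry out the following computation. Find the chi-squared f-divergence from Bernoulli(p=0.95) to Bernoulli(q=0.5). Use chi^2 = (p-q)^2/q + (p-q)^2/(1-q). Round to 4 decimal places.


Chi-squared divergence between Bernoulli distributions:
chi^2 = (p-q)^2/q + (p-q)^2/(1-q).
p = 0.95, q = 0.5, p-q = 0.45.
(p-q)^2 = 0.2025.
term1 = 0.2025/0.5 = 0.405.
term2 = 0.2025/0.5 = 0.405.
chi^2 = 0.405 + 0.405 = 0.8100

0.8100


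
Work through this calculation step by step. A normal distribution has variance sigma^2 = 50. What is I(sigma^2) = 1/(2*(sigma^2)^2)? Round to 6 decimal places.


Fisher information for variance: I(sigma^2) = 1/(2*sigma^4).
sigma^2 = 50, so sigma^4 = 2500.
I = 1/(2*2500) = 1/5000 = 0.000200

0.000200


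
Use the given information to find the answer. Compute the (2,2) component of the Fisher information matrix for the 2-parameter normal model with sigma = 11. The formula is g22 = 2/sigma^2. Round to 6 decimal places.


For the 2-parameter normal family, the Fisher metric has:
  g11 = 1/sigma^2, g22 = 2/sigma^2.
sigma = 11, sigma^2 = 121.
g22 = 0.016529

0.016529


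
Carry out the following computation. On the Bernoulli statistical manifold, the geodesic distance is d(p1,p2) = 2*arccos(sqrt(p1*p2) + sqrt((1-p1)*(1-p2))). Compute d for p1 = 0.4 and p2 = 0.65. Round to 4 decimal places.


Geodesic distance on Bernoulli manifold:
d(p1,p2) = 2*arccos(sqrt(p1*p2) + sqrt((1-p1)*(1-p2))).
sqrt(p1*p2) = sqrt(0.4*0.65) = 0.509902.
sqrt((1-p1)*(1-p2)) = sqrt(0.6*0.35) = 0.458258.
arg = 0.509902 + 0.458258 = 0.96816.
d = 2*arccos(0.96816) = 0.5061

0.5061


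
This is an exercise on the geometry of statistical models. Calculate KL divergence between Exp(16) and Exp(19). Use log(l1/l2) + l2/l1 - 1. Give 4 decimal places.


KL divergence for exponential family:
KL = log(l1/l2) + l2/l1 - 1.
log(16/19) = -0.17185.
19/16 = 1.1875.
KL = -0.17185 + 1.1875 - 1 = 0.0156

0.0156


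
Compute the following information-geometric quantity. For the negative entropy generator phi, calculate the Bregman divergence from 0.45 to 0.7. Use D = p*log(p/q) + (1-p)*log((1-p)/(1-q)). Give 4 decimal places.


Bregman divergence with negative entropy generator:
D = p*log(p/q) + (1-p)*log((1-p)/(1-q)).
p = 0.45, q = 0.7.
p*log(p/q) = 0.45*log(0.45/0.7) = -0.198825.
(1-p)*log((1-p)/(1-q)) = 0.55*log(0.55/0.3) = 0.333375.
D = -0.198825 + 0.333375 = 0.1345

0.1345


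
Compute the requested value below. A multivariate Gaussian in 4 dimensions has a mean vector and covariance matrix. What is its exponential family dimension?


Exponential family dimension calculation:
For 4-dim MVN: mean has 4 params, covariance has 4*5/2 = 10 unique entries.
Total dim = 4 + 10 = 14.

14


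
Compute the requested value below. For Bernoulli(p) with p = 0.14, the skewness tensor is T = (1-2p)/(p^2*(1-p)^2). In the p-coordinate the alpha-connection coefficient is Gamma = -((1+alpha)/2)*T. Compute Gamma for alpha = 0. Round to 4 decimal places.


Skewness (Amari-Chentsov) tensor: T = (1-2p)/(p^2*(1-p)^2).
p = 0.14, 1-2p = 0.72, p^2 = 0.0196, (1-p)^2 = 0.7396.
T = 0.72/(0.0196 * 0.7396) = 49.668326.
In the p-coordinate, Gamma^(alpha) = Gamma^(0) - (alpha/2)*T with Gamma^(0) = (1/2)*g'(p) = -T/2,
so Gamma^(alpha) = -((1+alpha)/2)*T.
alpha = 0, -(1+alpha)/2 = -0.5.
Gamma = -0.5 * 49.668326 = -24.8342

-24.8342


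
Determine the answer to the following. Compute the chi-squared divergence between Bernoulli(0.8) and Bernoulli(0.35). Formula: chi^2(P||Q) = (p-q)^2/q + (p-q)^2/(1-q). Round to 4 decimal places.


Chi-squared divergence between Bernoulli distributions:
chi^2 = (p-q)^2/q + (p-q)^2/(1-q).
p = 0.8, q = 0.35, p-q = 0.45.
(p-q)^2 = 0.2025.
term1 = 0.2025/0.35 = 0.578571.
term2 = 0.2025/0.65 = 0.311538.
chi^2 = 0.578571 + 0.311538 = 0.8901

0.8901


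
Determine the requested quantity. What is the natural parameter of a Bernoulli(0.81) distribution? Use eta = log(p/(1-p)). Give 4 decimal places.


Natural parameter for Bernoulli: eta = log(p/(1-p)).
p = 0.81, 1-p = 0.19.
p/(1-p) = 4.263158.
eta = log(4.263158) = 1.4500

1.4500


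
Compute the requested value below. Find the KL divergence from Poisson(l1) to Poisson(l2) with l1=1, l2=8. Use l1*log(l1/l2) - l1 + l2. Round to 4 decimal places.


KL divergence for Poisson:
KL = l1*log(l1/l2) - l1 + l2.
l1 = 1, l2 = 8.
log(1/8) = -2.079442.
l1*log(l1/l2) = 1 * -2.079442 = -2.079442.
KL = -2.079442 - 1 + 8 = 4.9206

4.9206


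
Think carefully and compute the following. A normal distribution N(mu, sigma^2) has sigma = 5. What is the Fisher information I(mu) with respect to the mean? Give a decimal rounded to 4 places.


The Fisher information for the mean of a normal distribution is I(mu) = 1/sigma^2.
sigma = 5, so sigma^2 = 25.
I(mu) = 1/25 = 0.0400

0.0400


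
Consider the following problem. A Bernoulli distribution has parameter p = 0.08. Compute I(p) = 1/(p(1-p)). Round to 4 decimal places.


For Bernoulli(p), Fisher information is I(p) = 1/(p*(1-p)).
p = 0.08, 1-p = 0.92.
p*(1-p) = 0.0736.
I(p) = 1/0.0736 = 13.5870

13.5870


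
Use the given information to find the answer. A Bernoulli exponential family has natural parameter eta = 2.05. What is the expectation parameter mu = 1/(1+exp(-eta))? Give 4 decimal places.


Dual coordinate (expectation parameter) for Bernoulli:
mu = 1/(1+exp(-eta)).
eta = 2.05.
exp(-eta) = exp(-2.05) = 0.128735.
mu = 1/(1+0.128735) = 0.8859

0.8859


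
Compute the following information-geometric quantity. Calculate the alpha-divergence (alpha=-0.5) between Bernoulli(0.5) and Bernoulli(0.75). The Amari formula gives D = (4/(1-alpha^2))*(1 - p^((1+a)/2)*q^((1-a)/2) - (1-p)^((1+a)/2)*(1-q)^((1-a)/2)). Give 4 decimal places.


Amari alpha-divergence:
D = (4/(1-alpha^2))*(1 - p^((1+a)/2)*q^((1-a)/2) - (1-p)^((1+a)/2)*(1-q)^((1-a)/2)).
alpha = -0.5, p = 0.5, q = 0.75.
e1 = (1+alpha)/2 = 0.25, e2 = (1-alpha)/2 = 0.75.
t1 = p^e1 * q^e2 = 0.5^0.25 * 0.75^0.75 = 0.677702.
t2 = (1-p)^e1 * (1-q)^e2 = 0.5^0.25 * 0.25^0.75 = 0.297302.
4/(1-alpha^2) = 5.333333.
D = 5.333333*(1 - 0.677702 - 0.297302) = 0.1333

0.1333


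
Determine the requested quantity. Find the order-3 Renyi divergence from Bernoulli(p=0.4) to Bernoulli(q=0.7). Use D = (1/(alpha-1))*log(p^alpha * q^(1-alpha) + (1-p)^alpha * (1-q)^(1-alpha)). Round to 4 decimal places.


Renyi divergence of order alpha between Bernoulli distributions:
D = (1/(alpha-1))*log(p^alpha * q^(1-alpha) + (1-p)^alpha * (1-q)^(1-alpha)).
alpha = 3, p = 0.4, q = 0.7.
p^alpha * q^(1-alpha) = 0.4^3 * 0.7^-2 = 0.130612.
(1-p)^alpha * (1-q)^(1-alpha) = 0.6^3 * 0.3^-2 = 2.4.
sum = 0.130612 + 2.4 = 2.530612.
D = (1/2)*log(2.530612) = 0.4642

0.4642


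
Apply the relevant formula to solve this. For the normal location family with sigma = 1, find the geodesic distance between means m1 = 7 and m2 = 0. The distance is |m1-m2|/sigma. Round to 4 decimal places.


On the fixed-variance normal subfamily, geodesic distance = |m1-m2|/sigma.
|7 - 0| = 7.
sigma = 1.
d = 7/1 = 7.0000

7.0000


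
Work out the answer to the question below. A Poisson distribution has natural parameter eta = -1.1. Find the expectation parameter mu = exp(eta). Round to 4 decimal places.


Expectation parameter for Poisson exponential family:
mu = exp(eta).
eta = -1.1.
mu = exp(-1.1) = 0.3329

0.3329


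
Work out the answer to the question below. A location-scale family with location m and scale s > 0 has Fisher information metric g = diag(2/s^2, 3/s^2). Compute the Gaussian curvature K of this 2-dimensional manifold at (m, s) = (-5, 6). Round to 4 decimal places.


The metric has the form g = (A dm^2 + B ds^2)/s^2 with A = 2, B = 3.
Substitute u = sqrt(A/B)*m: g = B*(du^2 + ds^2)/s^2, i.e. B times the
Poincare upper half-plane metric, which has constant Gaussian curvature -1.
Scaling a 2D metric by a constant c divides the Gaussian curvature by c,
so K = -1/B = -1/(3) = -0.3333 everywhere (the point (m, s) = (-5, 6) is irrelevant:
the curvature is constant).
The requested Gaussian curvature is K = -0.3333.

-0.3333
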